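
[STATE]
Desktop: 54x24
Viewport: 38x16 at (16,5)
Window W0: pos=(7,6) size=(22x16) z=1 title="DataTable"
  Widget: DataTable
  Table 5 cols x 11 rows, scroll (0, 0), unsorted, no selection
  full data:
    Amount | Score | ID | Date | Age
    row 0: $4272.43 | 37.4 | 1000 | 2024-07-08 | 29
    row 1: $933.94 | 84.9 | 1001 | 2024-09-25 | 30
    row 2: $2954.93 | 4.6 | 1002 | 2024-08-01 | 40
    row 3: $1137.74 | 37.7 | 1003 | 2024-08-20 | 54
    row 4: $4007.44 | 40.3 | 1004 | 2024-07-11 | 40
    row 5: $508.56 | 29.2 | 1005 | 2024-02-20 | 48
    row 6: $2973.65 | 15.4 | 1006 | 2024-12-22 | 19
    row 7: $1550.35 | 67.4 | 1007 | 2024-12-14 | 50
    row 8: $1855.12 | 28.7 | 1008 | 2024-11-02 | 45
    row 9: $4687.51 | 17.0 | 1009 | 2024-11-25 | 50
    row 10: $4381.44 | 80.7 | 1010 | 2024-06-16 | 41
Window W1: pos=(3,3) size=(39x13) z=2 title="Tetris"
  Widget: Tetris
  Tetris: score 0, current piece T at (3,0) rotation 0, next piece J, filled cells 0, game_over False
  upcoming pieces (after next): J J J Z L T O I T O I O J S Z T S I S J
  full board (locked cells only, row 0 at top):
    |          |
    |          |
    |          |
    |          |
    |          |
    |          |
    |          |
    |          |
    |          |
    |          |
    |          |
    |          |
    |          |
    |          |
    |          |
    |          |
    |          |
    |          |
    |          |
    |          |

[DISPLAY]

─────────────────────────┨            
ext:                     ┃            
                         ┃            
██                       ┃            
                         ┃            
                         ┃            
                         ┃            
core:                    ┃            
                         ┃            
                         ┃            
━━━━━━━━━━━━━━━━━━━━━━━━━┛            
│29.2 │1005│┃                         
│15.4 │1006│┃                         
│67.4 │1007│┃                         
│28.7 │1008│┃                         
│17.0 │1009│┃                         


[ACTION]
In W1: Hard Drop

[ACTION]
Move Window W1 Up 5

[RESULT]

██                       ┃            
                         ┃            
                         ┃            
                         ┃            
core:                    ┃            
                         ┃            
                         ┃            
━━━━━━━━━━━━━━━━━━━━━━━━━┛            
│4.6  │1002│┃                         
│37.7 │1003│┃                         
│40.3 │1004│┃                         
│29.2 │1005│┃                         
│15.4 │1006│┃                         
│67.4 │1007│┃                         
│28.7 │1008│┃                         
│17.0 │1009│┃                         


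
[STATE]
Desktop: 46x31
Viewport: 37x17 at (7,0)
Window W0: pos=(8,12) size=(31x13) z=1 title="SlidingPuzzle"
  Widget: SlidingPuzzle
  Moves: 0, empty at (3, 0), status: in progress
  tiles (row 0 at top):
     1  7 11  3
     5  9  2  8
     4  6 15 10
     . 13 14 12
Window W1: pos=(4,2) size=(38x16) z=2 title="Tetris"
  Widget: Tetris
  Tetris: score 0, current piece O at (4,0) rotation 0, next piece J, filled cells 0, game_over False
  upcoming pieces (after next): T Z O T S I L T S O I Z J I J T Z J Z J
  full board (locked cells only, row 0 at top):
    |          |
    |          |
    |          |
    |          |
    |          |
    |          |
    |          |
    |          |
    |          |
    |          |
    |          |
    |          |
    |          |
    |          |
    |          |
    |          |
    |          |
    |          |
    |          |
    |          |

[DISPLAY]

                                     
                                     
━━━━━━━━━━━━━━━━━━━━━━━━━━━━━━━━━━┓  
etris                             ┃  
──────────────────────────────────┨  
        │Next:                    ┃  
        │█                        ┃  
        │███                      ┃  
        │                         ┃  
        │                         ┃  
        │                         ┃  
        │Score:                   ┃  
        │0                        ┃  
        │                         ┃  
        │                         ┃  
        │                         ┃  
        │                         ┃  


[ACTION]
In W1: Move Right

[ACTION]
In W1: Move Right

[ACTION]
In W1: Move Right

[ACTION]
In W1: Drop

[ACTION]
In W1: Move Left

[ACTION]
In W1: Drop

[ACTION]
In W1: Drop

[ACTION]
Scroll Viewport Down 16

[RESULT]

        │                         ┃  
        │                         ┃  
        │                         ┃  
━━━━━━━━━━━━━━━━━━━━━━━━━━━━━━━━━━┛  
 ┃│  5 │  9 │  2 │  8 │        ┃     
 ┃├────┼────┼────┼────┤        ┃     
 ┃│  4 │  6 │ 15 │ 10 │        ┃     
 ┃├────┼────┼────┼────┤        ┃     
 ┃│    │ 13 │ 14 │ 12 │        ┃     
 ┃└────┴────┴────┴────┘        ┃     
 ┗━━━━━━━━━━━━━━━━━━━━━━━━━━━━━┛     
                                     
                                     
                                     
                                     
                                     
                                     


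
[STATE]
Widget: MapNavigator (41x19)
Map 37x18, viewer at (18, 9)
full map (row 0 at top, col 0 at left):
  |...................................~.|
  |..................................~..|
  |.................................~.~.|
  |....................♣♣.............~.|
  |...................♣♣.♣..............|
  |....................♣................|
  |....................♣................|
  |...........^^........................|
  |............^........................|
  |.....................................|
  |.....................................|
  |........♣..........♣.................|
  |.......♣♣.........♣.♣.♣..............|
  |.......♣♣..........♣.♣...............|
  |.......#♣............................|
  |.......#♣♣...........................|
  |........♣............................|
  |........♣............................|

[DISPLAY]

  ...................................~.  
  ..................................~..  
  .................................~.~.  
  ....................♣♣.............~.  
  ...................♣♣.♣..............  
  ....................♣................  
  ....................♣................  
  ...........^^........................  
  ............^........................  
  ..................@..................  
  .....................................  
  ........♣..........♣.................  
  .......♣♣.........♣.♣.♣..............  
  .......♣♣..........♣.♣...............  
  .......#♣............................  
  .......#♣♣...........................  
  ........♣............................  
  ........♣............................  
                                         


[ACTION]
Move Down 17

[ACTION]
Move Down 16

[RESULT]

  ............^........................  
  .....................................  
  .....................................  
  ........♣..........♣.................  
  .......♣♣.........♣.♣.♣..............  
  .......♣♣..........♣.♣...............  
  .......#♣............................  
  .......#♣♣...........................  
  ........♣............................  
  ........♣.........@..................  
                                         
                                         
                                         
                                         
                                         
                                         
                                         
                                         
                                         


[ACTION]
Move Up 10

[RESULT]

                                         
                                         
  ...................................~.  
  ..................................~..  
  .................................~.~.  
  ....................♣♣.............~.  
  ...................♣♣.♣..............  
  ....................♣................  
  ....................♣................  
  ...........^^.....@..................  
  ............^........................  
  .....................................  
  .....................................  
  ........♣..........♣.................  
  .......♣♣.........♣.♣.♣..............  
  .......♣♣..........♣.♣...............  
  .......#♣............................  
  .......#♣♣...........................  
  ........♣............................  


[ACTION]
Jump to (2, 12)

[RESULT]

                  ....................♣♣.
                  ...................♣♣.♣
                  ....................♣..
                  ....................♣..
                  ...........^^..........
                  ............^..........
                  .......................
                  .......................
                  ........♣..........♣...
                  ..@....♣♣.........♣.♣.♣
                  .......♣♣..........♣.♣.
                  .......#♣..............
                  .......#♣♣.............
                  ........♣..............
                  ........♣..............
                                         
                                         
                                         
                                         


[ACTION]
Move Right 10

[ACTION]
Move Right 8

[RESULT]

....................♣♣.............~.    
...................♣♣.♣..............    
....................♣................    
....................♣................    
...........^^........................    
............^........................    
.....................................    
.....................................    
........♣..........♣.................    
.......♣♣.........♣.@.♣..............    
.......♣♣..........♣.♣...............    
.......#♣............................    
.......#♣♣...........................    
........♣............................    
........♣............................    
                                         
                                         
                                         
                                         


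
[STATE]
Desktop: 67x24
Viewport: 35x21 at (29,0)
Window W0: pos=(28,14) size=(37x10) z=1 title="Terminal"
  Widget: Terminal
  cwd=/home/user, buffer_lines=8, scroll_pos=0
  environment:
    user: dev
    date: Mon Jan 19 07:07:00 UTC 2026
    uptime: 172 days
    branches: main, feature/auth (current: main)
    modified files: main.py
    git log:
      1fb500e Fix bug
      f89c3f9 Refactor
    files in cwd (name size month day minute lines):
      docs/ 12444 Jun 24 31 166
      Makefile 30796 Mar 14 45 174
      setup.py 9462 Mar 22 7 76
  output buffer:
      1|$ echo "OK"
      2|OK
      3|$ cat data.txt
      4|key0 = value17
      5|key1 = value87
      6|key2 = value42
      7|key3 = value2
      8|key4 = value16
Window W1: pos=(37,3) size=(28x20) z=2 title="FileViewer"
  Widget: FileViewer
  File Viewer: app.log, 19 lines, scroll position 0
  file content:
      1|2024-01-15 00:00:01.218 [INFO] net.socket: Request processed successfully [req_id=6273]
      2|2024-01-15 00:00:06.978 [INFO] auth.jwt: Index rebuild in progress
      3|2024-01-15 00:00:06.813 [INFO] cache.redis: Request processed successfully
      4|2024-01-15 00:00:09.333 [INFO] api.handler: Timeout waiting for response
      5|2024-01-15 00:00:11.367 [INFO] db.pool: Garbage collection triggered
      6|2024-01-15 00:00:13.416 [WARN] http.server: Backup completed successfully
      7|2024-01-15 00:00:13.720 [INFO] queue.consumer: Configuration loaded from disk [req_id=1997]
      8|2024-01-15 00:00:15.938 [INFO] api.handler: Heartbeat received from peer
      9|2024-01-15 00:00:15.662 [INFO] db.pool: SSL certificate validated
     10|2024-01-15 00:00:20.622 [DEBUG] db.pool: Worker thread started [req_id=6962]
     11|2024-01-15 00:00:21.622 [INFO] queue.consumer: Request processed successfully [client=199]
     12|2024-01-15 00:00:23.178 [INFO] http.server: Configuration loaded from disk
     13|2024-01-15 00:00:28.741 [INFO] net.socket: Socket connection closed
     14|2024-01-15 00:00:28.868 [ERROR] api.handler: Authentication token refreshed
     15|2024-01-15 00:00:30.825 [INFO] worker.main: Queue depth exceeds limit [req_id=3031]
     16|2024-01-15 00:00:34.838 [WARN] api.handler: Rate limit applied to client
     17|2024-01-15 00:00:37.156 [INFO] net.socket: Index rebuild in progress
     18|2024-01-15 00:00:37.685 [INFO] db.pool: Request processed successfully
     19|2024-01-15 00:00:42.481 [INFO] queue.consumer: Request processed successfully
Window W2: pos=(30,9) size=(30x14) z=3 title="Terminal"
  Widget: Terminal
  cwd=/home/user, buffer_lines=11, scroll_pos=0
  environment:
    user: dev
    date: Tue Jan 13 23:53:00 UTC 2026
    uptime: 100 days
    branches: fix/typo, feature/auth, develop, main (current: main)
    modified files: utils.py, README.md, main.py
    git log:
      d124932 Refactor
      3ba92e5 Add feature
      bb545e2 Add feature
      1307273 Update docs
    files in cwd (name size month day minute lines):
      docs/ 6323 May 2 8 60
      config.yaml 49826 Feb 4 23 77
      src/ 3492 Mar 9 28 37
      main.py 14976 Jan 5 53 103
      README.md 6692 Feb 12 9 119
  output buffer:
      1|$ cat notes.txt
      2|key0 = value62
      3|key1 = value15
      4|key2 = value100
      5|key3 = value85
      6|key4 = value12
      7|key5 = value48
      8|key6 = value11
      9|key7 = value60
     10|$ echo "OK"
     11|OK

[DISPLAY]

                                   
                                   
                                   
        ┏━━━━━━━━━━━━━━━━━━━━━━━━━━
        ┃ FileViewer               
        ┠──────────────────────────
        ┃2024-01-15 00:00:01.218 [▲
        ┃2024-01-15 00:00:06.978 [█
        ┃2024-01-15 00:00:06.813 [░
 ┏━━━━━━━━━━━━━━━━━━━━━━━━━━━━┓3 [░
 ┃ Terminal                   ┃7 [░
 ┠────────────────────────────┨6 [░
 ┃$ cat notes.txt             ┃0 [░
 ┃key0 = value62              ┃8 [░
━┃key1 = value15              ┃2 [░
 ┃key2 = value100             ┃2 [░
─┃key3 = value85              ┃2 [░
$┃key4 = value12              ┃8 [░
O┃key5 = value48              ┃1 [░
$┃key6 = value11              ┃8 [░
k┃key7 = value60              ┃5 [░


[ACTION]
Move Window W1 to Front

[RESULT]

                                   
                                   
                                   
        ┏━━━━━━━━━━━━━━━━━━━━━━━━━━
        ┃ FileViewer               
        ┠──────────────────────────
        ┃2024-01-15 00:00:01.218 [▲
        ┃2024-01-15 00:00:06.978 [█
        ┃2024-01-15 00:00:06.813 [░
 ┏━━━━━━┃2024-01-15 00:00:09.333 [░
 ┃ Termi┃2024-01-15 00:00:11.367 [░
 ┠──────┃2024-01-15 00:00:13.416 [░
 ┃$ cat ┃2024-01-15 00:00:13.720 [░
 ┃key0 =┃2024-01-15 00:00:15.938 [░
━┃key1 =┃2024-01-15 00:00:15.662 [░
 ┃key2 =┃2024-01-15 00:00:20.622 [░
─┃key3 =┃2024-01-15 00:00:21.622 [░
$┃key4 =┃2024-01-15 00:00:23.178 [░
O┃key5 =┃2024-01-15 00:00:28.741 [░
$┃key6 =┃2024-01-15 00:00:28.868 [░
k┃key7 =┃2024-01-15 00:00:30.825 [░


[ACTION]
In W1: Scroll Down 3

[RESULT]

                                   
                                   
                                   
        ┏━━━━━━━━━━━━━━━━━━━━━━━━━━
        ┃ FileViewer               
        ┠──────────────────────────
        ┃2024-01-15 00:00:09.333 [▲
        ┃2024-01-15 00:00:11.367 [░
        ┃2024-01-15 00:00:13.416 [░
 ┏━━━━━━┃2024-01-15 00:00:13.720 [░
 ┃ Termi┃2024-01-15 00:00:15.938 [░
 ┠──────┃2024-01-15 00:00:15.662 [░
 ┃$ cat ┃2024-01-15 00:00:20.622 [░
 ┃key0 =┃2024-01-15 00:00:21.622 [░
━┃key1 =┃2024-01-15 00:00:23.178 [░
 ┃key2 =┃2024-01-15 00:00:28.741 [░
─┃key3 =┃2024-01-15 00:00:28.868 [░
$┃key4 =┃2024-01-15 00:00:30.825 [░
O┃key5 =┃2024-01-15 00:00:34.838 [░
$┃key6 =┃2024-01-15 00:00:37.156 [░
k┃key7 =┃2024-01-15 00:00:37.685 [█


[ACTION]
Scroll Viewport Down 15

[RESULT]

        ┏━━━━━━━━━━━━━━━━━━━━━━━━━━
        ┃ FileViewer               
        ┠──────────────────────────
        ┃2024-01-15 00:00:09.333 [▲
        ┃2024-01-15 00:00:11.367 [░
        ┃2024-01-15 00:00:13.416 [░
 ┏━━━━━━┃2024-01-15 00:00:13.720 [░
 ┃ Termi┃2024-01-15 00:00:15.938 [░
 ┠──────┃2024-01-15 00:00:15.662 [░
 ┃$ cat ┃2024-01-15 00:00:20.622 [░
 ┃key0 =┃2024-01-15 00:00:21.622 [░
━┃key1 =┃2024-01-15 00:00:23.178 [░
 ┃key2 =┃2024-01-15 00:00:28.741 [░
─┃key3 =┃2024-01-15 00:00:28.868 [░
$┃key4 =┃2024-01-15 00:00:30.825 [░
O┃key5 =┃2024-01-15 00:00:34.838 [░
$┃key6 =┃2024-01-15 00:00:37.156 [░
k┃key7 =┃2024-01-15 00:00:37.685 [█
k┃$ echo┃2024-01-15 00:00:42.481 [▼
k┗━━━━━━┗━━━━━━━━━━━━━━━━━━━━━━━━━━
━━━━━━━━━━━━━━━━━━━━━━━━━━━━━━━━━━━


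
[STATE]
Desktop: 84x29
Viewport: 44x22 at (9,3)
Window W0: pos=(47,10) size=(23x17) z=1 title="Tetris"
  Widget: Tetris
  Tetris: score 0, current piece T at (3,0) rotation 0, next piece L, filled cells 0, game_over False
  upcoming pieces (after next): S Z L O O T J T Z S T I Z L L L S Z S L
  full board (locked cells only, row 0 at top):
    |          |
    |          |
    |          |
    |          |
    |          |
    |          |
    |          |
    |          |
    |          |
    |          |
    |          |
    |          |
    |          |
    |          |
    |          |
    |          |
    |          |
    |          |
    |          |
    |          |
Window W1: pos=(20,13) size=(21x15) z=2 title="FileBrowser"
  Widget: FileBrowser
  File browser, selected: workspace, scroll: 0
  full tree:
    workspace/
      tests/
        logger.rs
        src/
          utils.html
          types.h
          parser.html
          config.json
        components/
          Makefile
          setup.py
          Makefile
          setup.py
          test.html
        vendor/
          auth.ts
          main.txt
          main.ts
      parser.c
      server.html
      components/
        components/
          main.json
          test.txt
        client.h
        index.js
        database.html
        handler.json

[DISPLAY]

                                            
                                            
                                            
                                            
                                            
                                            
                                            
                                      ┏━━━━━
                                      ┃ Tetr
                                      ┠─────
           ┏━━━━━━━━━━━━━━━━━━━┓      ┃     
           ┃ FileBrowser       ┃      ┃     
           ┠───────────────────┨      ┃     
           ┃> [-] workspace/   ┃      ┃     
           ┃    [+] tests/     ┃      ┃     
           ┃    parser.c       ┃      ┃     
           ┃    server.html    ┃      ┃     
           ┃    [+] components/┃      ┃     
           ┃                   ┃      ┃     
           ┃                   ┃      ┃     
           ┃                   ┃      ┃     
           ┃                   ┃      ┃     


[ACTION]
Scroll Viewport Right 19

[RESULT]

                                            
                                            
                                            
                                            
                                            
                                            
                                            
                   ┏━━━━━━━━━━━━━━━━━━━━━┓  
                   ┃ Tetris              ┃  
                   ┠─────────────────────┨  
━━━━━━━━━━━━┓      ┃          │Next:     ┃  
owser       ┃      ┃          │  ▒       ┃  
────────────┨      ┃          │▒▒▒       ┃  
orkspace/   ┃      ┃          │          ┃  
 tests/     ┃      ┃          │          ┃  
ser.c       ┃      ┃          │          ┃  
ver.html    ┃      ┃          │Score:    ┃  
 components/┃      ┃          │0         ┃  
            ┃      ┃          │          ┃  
            ┃      ┃          │          ┃  
            ┃      ┃          │          ┃  
            ┃      ┃          │          ┃  


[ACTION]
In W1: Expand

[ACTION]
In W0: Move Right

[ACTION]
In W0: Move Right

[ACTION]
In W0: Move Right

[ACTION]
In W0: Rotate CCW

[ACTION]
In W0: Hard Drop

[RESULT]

                                            
                                            
                                            
                                            
                                            
                                            
                                            
                   ┏━━━━━━━━━━━━━━━━━━━━━┓  
                   ┃ Tetris              ┃  
                   ┠─────────────────────┨  
━━━━━━━━━━━━┓      ┃          │Next:     ┃  
owser       ┃      ┃          │ ░░       ┃  
────────────┨      ┃          │░░        ┃  
orkspace/   ┃      ┃          │          ┃  
 tests/     ┃      ┃          │          ┃  
ser.c       ┃      ┃          │          ┃  
ver.html    ┃      ┃          │Score:    ┃  
 components/┃      ┃          │0         ┃  
            ┃      ┃          │          ┃  
            ┃      ┃          │          ┃  
            ┃      ┃       ▒  │          ┃  
            ┃      ┃      ▒▒  │          ┃  


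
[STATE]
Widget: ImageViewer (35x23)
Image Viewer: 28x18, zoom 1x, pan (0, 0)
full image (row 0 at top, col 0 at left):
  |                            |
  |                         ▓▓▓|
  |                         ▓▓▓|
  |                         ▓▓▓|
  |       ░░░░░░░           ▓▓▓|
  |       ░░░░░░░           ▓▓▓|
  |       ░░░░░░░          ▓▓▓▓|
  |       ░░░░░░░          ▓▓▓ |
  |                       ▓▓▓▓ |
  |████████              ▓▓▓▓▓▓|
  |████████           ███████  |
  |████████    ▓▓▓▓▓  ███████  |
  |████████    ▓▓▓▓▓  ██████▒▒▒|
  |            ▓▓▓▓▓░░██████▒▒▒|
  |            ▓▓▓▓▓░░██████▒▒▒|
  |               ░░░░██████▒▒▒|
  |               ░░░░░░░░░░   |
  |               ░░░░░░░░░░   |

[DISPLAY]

                                   
                         ▓▓▓       
                         ▓▓▓       
                         ▓▓▓       
       ░░░░░░░           ▓▓▓       
       ░░░░░░░           ▓▓▓       
       ░░░░░░░          ▓▓▓▓       
       ░░░░░░░          ▓▓▓        
                       ▓▓▓▓        
████████              ▓▓▓▓▓▓       
████████           ███████         
████████    ▓▓▓▓▓  ███████         
████████    ▓▓▓▓▓  ██████▒▒▒       
            ▓▓▓▓▓░░██████▒▒▒       
            ▓▓▓▓▓░░██████▒▒▒       
               ░░░░██████▒▒▒       
               ░░░░░░░░░░          
               ░░░░░░░░░░          
                                   
                                   
                                   
                                   
                                   


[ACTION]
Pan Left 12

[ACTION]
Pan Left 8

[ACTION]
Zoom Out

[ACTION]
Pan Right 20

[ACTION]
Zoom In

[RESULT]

                                   
                                   
                              ▓▓▓▓▓
                              ▓▓▓▓▓
                              ▓▓▓▓▓
                              ▓▓▓▓▓
                              ▓▓▓▓▓
                              ▓▓▓▓▓
░░░░░░░░                      ▓▓▓▓▓
░░░░░░░░                      ▓▓▓▓▓
░░░░░░░░                      ▓▓▓▓▓
░░░░░░░░                      ▓▓▓▓▓
░░░░░░░░                    ▓▓▓▓▓▓▓
░░░░░░░░                    ▓▓▓▓▓▓▓
░░░░░░░░                    ▓▓▓▓▓▓ 
░░░░░░░░                    ▓▓▓▓▓▓ 
                          ▓▓▓▓▓▓▓▓ 
                          ▓▓▓▓▓▓▓▓ 
                        ▓▓▓▓▓▓▓▓▓▓▓
                        ▓▓▓▓▓▓▓▓▓▓▓
                  ██████████████   
                  ██████████████   
    ▓▓▓▓▓▓▓▓▓▓    ██████████████   


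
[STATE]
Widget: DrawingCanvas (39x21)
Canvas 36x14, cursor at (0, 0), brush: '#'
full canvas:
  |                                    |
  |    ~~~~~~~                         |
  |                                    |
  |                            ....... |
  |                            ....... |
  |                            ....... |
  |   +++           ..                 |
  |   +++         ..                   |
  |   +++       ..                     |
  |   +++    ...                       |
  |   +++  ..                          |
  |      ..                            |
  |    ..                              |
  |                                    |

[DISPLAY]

+                                      
    ~~~~~~~                            
                                       
                            .......    
                            .......    
                            .......    
   +++           ..                    
   +++         ..                      
   +++       ..                        
   +++    ...                          
   +++  ..                             
      ..                               
    ..                                 
                                       
                                       
                                       
                                       
                                       
                                       
                                       
                                       


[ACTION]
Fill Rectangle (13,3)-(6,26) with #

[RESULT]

+                                      
    ~~~~~~~                            
                                       
                            .......    
                            .......    
                            .......    
   ########################            
   ########################            
   ########################            
   ########################            
   ########################            
   ########################            
   ########################            
   ########################            
                                       
                                       
                                       
                                       
                                       
                                       
                                       


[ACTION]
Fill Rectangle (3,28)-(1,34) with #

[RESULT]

+                                      
    ~~~~~~~                 #######    
                            #######    
                            #######    
                            .......    
                            .......    
   ########################            
   ########################            
   ########################            
   ########################            
   ########################            
   ########################            
   ########################            
   ########################            
                                       
                                       
                                       
                                       
                                       
                                       
                                       


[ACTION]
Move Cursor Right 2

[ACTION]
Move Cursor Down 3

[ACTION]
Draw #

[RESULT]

                                       
    ~~~~~~~                 #######    
                            #######    
  #                         #######    
                            .......    
                            .......    
   ########################            
   ########################            
   ########################            
   ########################            
   ########################            
   ########################            
   ########################            
   ########################            
                                       
                                       
                                       
                                       
                                       
                                       
                                       


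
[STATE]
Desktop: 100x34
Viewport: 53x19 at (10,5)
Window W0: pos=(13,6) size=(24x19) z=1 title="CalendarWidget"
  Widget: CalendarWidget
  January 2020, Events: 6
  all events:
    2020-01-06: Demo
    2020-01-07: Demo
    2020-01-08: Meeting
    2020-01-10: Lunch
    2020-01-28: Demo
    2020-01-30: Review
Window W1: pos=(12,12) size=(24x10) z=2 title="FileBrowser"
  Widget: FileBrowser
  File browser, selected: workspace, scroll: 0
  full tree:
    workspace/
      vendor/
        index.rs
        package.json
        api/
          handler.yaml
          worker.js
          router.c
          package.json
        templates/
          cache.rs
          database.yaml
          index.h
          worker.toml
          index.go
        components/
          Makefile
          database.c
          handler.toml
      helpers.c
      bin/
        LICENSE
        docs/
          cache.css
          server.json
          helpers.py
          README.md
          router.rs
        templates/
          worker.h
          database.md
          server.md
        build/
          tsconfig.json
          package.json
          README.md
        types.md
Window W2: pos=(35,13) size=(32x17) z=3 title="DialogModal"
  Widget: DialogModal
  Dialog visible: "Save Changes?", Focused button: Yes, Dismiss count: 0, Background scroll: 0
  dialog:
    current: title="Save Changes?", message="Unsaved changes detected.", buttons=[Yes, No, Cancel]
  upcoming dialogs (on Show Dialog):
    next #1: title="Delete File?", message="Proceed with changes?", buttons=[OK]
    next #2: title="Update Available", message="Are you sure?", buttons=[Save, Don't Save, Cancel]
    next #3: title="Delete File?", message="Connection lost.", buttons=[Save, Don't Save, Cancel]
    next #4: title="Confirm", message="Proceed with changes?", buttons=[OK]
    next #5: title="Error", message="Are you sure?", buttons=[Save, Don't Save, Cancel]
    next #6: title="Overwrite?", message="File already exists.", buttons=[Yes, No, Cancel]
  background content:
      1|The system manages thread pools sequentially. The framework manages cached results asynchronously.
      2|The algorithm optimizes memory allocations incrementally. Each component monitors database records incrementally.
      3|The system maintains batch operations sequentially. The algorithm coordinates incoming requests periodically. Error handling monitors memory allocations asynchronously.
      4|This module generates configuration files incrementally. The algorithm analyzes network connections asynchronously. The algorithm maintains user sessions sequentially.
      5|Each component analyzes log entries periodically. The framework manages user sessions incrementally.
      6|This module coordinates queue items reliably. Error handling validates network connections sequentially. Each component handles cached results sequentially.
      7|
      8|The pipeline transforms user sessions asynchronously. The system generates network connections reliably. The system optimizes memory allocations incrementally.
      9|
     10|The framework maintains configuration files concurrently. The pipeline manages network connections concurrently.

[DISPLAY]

                                                     
   ┏━━━━━━━━━━━━━━━━━━━━━━┓                          
   ┃ CalendarWidget       ┃                          
   ┠──────────────────────┨                          
   ┃     January 2020     ┃                          
   ┃Mo Tu We Th Fr Sa Su  ┃                          
   ┃       1  2  3  4  5  ┃                          
  ┏━━━━━━━━━━━━━━━━━━━━━━┓┃                          
  ┃ FileBrowser          ┏━━━━━━━━━━━━━━━━━━━━━━━━━━━
  ┠──────────────────────┃ DialogModal               
  ┃> [-] workspace/      ┠───────────────────────────
  ┃    [+] vendor/       ┃The system manages thread p
  ┃    helpers.c         ┃The algorithm optimizes mem
  ┃    [+] bin/          ┃The system maintains batch 
  ┃                      ┃This module generates confi
  ┃                      ┃Ea┌────────────────────────
  ┗━━━━━━━━━━━━━━━━━━━━━━┃Th│     Save Changes?      
   ┃                     ┃  │Unsaved changes detected
   ┃                     ┃Th│  [Yes]  No   Cancel    


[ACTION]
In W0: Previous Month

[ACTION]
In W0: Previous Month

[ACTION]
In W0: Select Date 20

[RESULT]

                                                     
   ┏━━━━━━━━━━━━━━━━━━━━━━┓                          
   ┃ CalendarWidget       ┃                          
   ┠──────────────────────┨                          
   ┃    November 2019     ┃                          
   ┃Mo Tu We Th Fr Sa Su  ┃                          
   ┃             1  2  3  ┃                          
  ┏━━━━━━━━━━━━━━━━━━━━━━┓┃                          
  ┃ FileBrowser          ┏━━━━━━━━━━━━━━━━━━━━━━━━━━━
  ┠──────────────────────┃ DialogModal               
  ┃> [-] workspace/      ┠───────────────────────────
  ┃    [+] vendor/       ┃The system manages thread p
  ┃    helpers.c         ┃The algorithm optimizes mem
  ┃    [+] bin/          ┃The system maintains batch 
  ┃                      ┃This module generates confi
  ┃                      ┃Ea┌────────────────────────
  ┗━━━━━━━━━━━━━━━━━━━━━━┃Th│     Save Changes?      
   ┃                     ┃  │Unsaved changes detected
   ┃                     ┃Th│  [Yes]  No   Cancel    


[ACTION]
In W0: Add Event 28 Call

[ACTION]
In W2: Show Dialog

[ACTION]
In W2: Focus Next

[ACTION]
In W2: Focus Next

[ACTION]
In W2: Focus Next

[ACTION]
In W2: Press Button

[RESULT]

                                                     
   ┏━━━━━━━━━━━━━━━━━━━━━━┓                          
   ┃ CalendarWidget       ┃                          
   ┠──────────────────────┨                          
   ┃    November 2019     ┃                          
   ┃Mo Tu We Th Fr Sa Su  ┃                          
   ┃             1  2  3  ┃                          
  ┏━━━━━━━━━━━━━━━━━━━━━━┓┃                          
  ┃ FileBrowser          ┏━━━━━━━━━━━━━━━━━━━━━━━━━━━
  ┠──────────────────────┃ DialogModal               
  ┃> [-] workspace/      ┠───────────────────────────
  ┃    [+] vendor/       ┃The system manages thread p
  ┃    helpers.c         ┃The algorithm optimizes mem
  ┃    [+] bin/          ┃The system maintains batch 
  ┃                      ┃This module generates confi
  ┃                      ┃Each component analyzes log
  ┗━━━━━━━━━━━━━━━━━━━━━━┃This module coordinates que
   ┃                     ┃                           
   ┃                     ┃The pipeline transforms use


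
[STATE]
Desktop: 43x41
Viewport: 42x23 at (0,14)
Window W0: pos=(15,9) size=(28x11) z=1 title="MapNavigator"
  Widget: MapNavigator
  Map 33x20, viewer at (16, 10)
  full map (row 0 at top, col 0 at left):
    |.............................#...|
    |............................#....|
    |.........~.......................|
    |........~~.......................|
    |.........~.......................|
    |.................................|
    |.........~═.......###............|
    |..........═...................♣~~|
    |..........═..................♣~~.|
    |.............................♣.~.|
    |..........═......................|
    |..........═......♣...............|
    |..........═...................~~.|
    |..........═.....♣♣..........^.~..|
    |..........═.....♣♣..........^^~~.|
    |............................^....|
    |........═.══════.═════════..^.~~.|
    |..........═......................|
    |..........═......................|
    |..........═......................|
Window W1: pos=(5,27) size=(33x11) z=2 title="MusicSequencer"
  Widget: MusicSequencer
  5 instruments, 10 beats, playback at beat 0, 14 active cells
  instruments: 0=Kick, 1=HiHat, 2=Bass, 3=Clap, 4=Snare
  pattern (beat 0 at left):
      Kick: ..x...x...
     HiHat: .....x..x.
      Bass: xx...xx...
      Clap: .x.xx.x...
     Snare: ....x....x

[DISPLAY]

               ┃..........................
               ┃.......═.....@............
               ┃.......═......♣...........
               ┃.......═..................
               ┃.......═.....♣♣..........^
               ┗━━━━━━━━━━━━━━━━━━━━━━━━━━
                                          
                                          
                                          
                                          
                                          
                                          
                                          
     ┏━━━━━━━━━━━━━━━━━━━━━━━━━━━━━━━┓    
     ┃ MusicSequencer                ┃    
     ┠───────────────────────────────┨    
     ┃      ▼123456789               ┃    
     ┃  Kick··█···█···               ┃    
     ┃ HiHat·····█··█·               ┃    
     ┃  Bass██···██···               ┃    
     ┃  Clap·█·██·█···               ┃    
     ┃ Snare····█····█               ┃    
     ┃                               ┃    


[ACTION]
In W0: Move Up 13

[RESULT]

               ┃                          
               ┃.............@............
               ┃.........................#
               ┃......~...................
               ┃.....~~...................
               ┗━━━━━━━━━━━━━━━━━━━━━━━━━━
                                          
                                          
                                          
                                          
                                          
                                          
                                          
     ┏━━━━━━━━━━━━━━━━━━━━━━━━━━━━━━━┓    
     ┃ MusicSequencer                ┃    
     ┠───────────────────────────────┨    
     ┃      ▼123456789               ┃    
     ┃  Kick··█···█···               ┃    
     ┃ HiHat·····█··█·               ┃    
     ┃  Bass██···██···               ┃    
     ┃  Clap·█·██·█···               ┃    
     ┃ Snare····█····█               ┃    
     ┃                               ┃    


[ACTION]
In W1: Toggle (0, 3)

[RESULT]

               ┃                          
               ┃.............@............
               ┃.........................#
               ┃......~...................
               ┃.....~~...................
               ┗━━━━━━━━━━━━━━━━━━━━━━━━━━
                                          
                                          
                                          
                                          
                                          
                                          
                                          
     ┏━━━━━━━━━━━━━━━━━━━━━━━━━━━━━━━┓    
     ┃ MusicSequencer                ┃    
     ┠───────────────────────────────┨    
     ┃      ▼123456789               ┃    
     ┃  Kick··██··█···               ┃    
     ┃ HiHat·····█··█·               ┃    
     ┃  Bass██···██···               ┃    
     ┃  Clap·█·██·█···               ┃    
     ┃ Snare····█····█               ┃    
     ┃                               ┃    


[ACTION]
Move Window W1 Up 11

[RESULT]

               ┃                          
               ┃.............@............
     ┏━━━━━━━━━━━━━━━━━━━━━━━━━━━━━━━┓...#
     ┃ MusicSequencer                ┃....
     ┠───────────────────────────────┨....
     ┃      ▼123456789               ┃━━━━
     ┃  Kick··██··█···               ┃    
     ┃ HiHat·····█··█·               ┃    
     ┃  Bass██···██···               ┃    
     ┃  Clap·█·██·█···               ┃    
     ┃ Snare····█····█               ┃    
     ┃                               ┃    
     ┗━━━━━━━━━━━━━━━━━━━━━━━━━━━━━━━┛    
                                          
                                          
                                          
                                          
                                          
                                          
                                          
                                          
                                          
                                          


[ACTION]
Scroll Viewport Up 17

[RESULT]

                                          
                                          
                                          
                                          
                                          
                                          
                                          
                                          
                                          
               ┏━━━━━━━━━━━━━━━━━━━━━━━━━━
               ┃ MapNavigator             
               ┠──────────────────────────
               ┃                          
               ┃                          
               ┃                          
               ┃.............@............
     ┏━━━━━━━━━━━━━━━━━━━━━━━━━━━━━━━┓...#
     ┃ MusicSequencer                ┃....
     ┠───────────────────────────────┨....
     ┃      ▼123456789               ┃━━━━
     ┃  Kick··██··█···               ┃    
     ┃ HiHat·····█··█·               ┃    
     ┃  Bass██···██···               ┃    
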